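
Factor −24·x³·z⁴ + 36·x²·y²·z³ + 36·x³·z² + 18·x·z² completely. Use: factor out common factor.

−24·x³·z⁴ + 36·x²·y²·z³ + 36·x³·z² + 18·x·z²
= 6(−4·x³·z⁴ + 6·x²·y²·z³ + 6·x³·z² + 3·x·z²)    [factor out 6]
= 6·x·z²(−4·x²·z² + 6·x·y²·z + 6·x² + 3)    [factor out x·z²]

6·x·z²(−4·x²·z² + 6·x·y²·z + 6·x² + 3)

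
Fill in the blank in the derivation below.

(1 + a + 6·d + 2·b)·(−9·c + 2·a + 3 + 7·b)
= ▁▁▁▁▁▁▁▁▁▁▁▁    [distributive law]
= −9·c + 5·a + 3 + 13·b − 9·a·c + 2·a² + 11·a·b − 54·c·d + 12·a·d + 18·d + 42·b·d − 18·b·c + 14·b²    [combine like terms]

By distributive law:

−9·c + 2·a + 3 + 7·b − 9·a·c + 2·a² + 3·a + 7·a·b − 54·c·d + 12·a·d + 18·d + 42·b·d − 18·b·c + 4·a·b + 6·b + 14·b²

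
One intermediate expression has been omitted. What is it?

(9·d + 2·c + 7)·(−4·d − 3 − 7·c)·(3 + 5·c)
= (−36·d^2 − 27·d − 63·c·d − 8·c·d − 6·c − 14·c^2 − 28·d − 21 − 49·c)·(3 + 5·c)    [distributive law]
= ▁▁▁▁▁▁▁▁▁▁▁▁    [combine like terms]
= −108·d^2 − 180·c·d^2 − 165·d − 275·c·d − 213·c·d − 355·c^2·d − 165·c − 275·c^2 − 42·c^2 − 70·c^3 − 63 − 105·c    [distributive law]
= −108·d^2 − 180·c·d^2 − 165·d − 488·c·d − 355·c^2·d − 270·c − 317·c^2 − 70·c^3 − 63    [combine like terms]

After combine like terms, the bracketed line is:

(−36·d^2 − 55·d − 71·c·d − 55·c − 14·c^2 − 21)·(3 + 5·c)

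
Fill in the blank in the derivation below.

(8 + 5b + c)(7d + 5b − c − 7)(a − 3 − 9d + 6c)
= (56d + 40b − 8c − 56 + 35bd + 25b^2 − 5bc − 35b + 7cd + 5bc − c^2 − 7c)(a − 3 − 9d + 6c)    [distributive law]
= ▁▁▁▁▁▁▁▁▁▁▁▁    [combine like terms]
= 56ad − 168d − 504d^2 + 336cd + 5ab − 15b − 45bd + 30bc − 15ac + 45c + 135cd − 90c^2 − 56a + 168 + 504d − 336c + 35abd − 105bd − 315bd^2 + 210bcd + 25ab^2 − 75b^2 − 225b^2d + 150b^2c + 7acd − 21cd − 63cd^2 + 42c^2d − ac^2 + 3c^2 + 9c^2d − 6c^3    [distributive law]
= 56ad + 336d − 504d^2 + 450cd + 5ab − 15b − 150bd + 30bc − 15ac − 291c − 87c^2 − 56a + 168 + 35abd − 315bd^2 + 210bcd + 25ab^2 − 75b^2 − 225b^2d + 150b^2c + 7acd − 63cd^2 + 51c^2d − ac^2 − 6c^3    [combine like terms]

After combine like terms, the bracketed line is:

(56d + 5b − 15c − 56 + 35bd + 25b^2 + 7cd − c^2)(a − 3 − 9d + 6c)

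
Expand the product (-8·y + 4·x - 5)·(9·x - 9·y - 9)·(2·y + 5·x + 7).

144·x·y^2 - 468·x^2·y - 333·x·y + 144·y^3 + 738·y^2 + 909·y + 180·x^3 - 153·x^2 - 342·x + 315

(-8·y + 4·x - 5)·(9·x - 9·y - 9)·(2·y + 5·x + 7)
= (-72·x·y + 72·y^2 + 72·y + 36·x^2 - 36·x·y - 36·x - 45·x + 45·y + 45)·(2·y + 5·x + 7)    [distributive law]
= (-108·x·y + 72·y^2 + 117·y + 36·x^2 - 81·x + 45)·(2·y + 5·x + 7)    [combine like terms]
= -216·x·y^2 - 540·x^2·y - 756·x·y + 144·y^3 + 360·x·y^2 + 504·y^2 + 234·y^2 + 585·x·y + 819·y + 72·x^2·y + 180·x^3 + 252·x^2 - 162·x·y - 405·x^2 - 567·x + 90·y + 225·x + 315    [distributive law]
= 144·x·y^2 - 468·x^2·y - 333·x·y + 144·y^3 + 738·y^2 + 909·y + 180·x^3 - 153·x^2 - 342·x + 315    [combine like terms]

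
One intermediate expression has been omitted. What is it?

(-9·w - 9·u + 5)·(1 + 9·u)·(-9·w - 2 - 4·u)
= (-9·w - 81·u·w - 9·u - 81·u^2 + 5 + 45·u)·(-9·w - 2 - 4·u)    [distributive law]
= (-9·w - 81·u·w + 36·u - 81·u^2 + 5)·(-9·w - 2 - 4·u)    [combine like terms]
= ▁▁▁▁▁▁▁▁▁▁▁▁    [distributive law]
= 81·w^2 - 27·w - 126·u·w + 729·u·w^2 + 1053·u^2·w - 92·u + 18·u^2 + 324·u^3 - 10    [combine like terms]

By distributive law:

81·w^2 + 18·w + 36·u·w + 729·u·w^2 + 162·u·w + 324·u^2·w - 324·u·w - 72·u - 144·u^2 + 729·u^2·w + 162·u^2 + 324·u^3 - 45·w - 10 - 20·u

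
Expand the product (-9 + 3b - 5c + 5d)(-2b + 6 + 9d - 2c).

(-9 + 3b - 5c + 5d)(-2b + 6 + 9d - 2c)
= 18b - 54 - 81d + 18c - 6b^2 + 18b + 27bd - 6bc + 10bc - 30c - 45cd + 10c^2 - 10bd + 30d + 45d^2 - 10cd    [distributive law]
= 36b - 54 - 51d - 12c - 6b^2 + 17bd + 4bc - 55cd + 10c^2 + 45d^2    [combine like terms]

36b - 54 - 51d - 12c - 6b^2 + 17bd + 4bc - 55cd + 10c^2 + 45d^2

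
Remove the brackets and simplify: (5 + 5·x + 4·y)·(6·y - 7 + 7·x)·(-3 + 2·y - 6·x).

(5 + 5·x + 4·y)·(6·y - 7 + 7·x)·(-3 + 2·y - 6·x)
= (30·y - 35 + 35·x + 30·x·y - 35·x + 35·x² + 24·y² - 28·y + 28·x·y)·(-3 + 2·y - 6·x)    [distributive law]
= (2·y - 35 + 58·x·y + 35·x² + 24·y²)·(-3 + 2·y - 6·x)    [combine like terms]
= -6·y + 4·y² - 12·x·y + 105 - 70·y + 210·x - 174·x·y + 116·x·y² - 348·x²·y - 105·x² + 70·x²·y - 210·x³ - 72·y² + 48·y³ - 144·x·y²    [distributive law]
= -76·y - 68·y² - 186·x·y + 105 + 210·x - 28·x·y² - 278·x²·y - 105·x² - 210·x³ + 48·y³    [combine like terms]

-76·y - 68·y² - 186·x·y + 105 + 210·x - 28·x·y² - 278·x²·y - 105·x² - 210·x³ + 48·y³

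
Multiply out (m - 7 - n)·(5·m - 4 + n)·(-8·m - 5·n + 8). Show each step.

(m - 7 - n)·(5·m - 4 + n)·(-8·m - 5·n + 8)
= (5·m² - 4·m + m·n - 35·m + 28 - 7·n - 5·m·n + 4·n - n²)·(-8·m - 5·n + 8)    [distributive law]
= (5·m² - 39·m - 4·m·n + 28 - 3·n - n²)·(-8·m - 5·n + 8)    [combine like terms]
= -40·m³ - 25·m²·n + 40·m² + 312·m² + 195·m·n - 312·m + 32·m²·n + 20·m·n² - 32·m·n - 224·m - 140·n + 224 + 24·m·n + 15·n² - 24·n + 8·m·n² + 5·n³ - 8·n²    [distributive law]
= -40·m³ + 7·m²·n + 352·m² + 187·m·n - 536·m + 28·m·n² - 164·n + 224 + 7·n² + 5·n³    [combine like terms]

-40·m³ + 7·m²·n + 352·m² + 187·m·n - 536·m + 28·m·n² - 164·n + 224 + 7·n² + 5·n³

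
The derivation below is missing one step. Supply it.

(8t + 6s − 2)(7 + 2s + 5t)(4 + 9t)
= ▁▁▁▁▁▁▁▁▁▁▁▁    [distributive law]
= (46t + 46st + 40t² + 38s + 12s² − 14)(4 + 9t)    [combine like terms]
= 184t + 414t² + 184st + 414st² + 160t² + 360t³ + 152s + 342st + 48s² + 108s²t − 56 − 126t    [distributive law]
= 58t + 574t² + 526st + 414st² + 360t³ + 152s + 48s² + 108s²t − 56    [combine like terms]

Applying distributive law to the line above:

(56t + 16st + 40t² + 42s + 12s² + 30st − 14 − 4s − 10t)(4 + 9t)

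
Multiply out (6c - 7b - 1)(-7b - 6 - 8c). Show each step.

(6c - 7b - 1)(-7b - 6 - 8c)
= -42bc - 36c - 48c² + 49b² + 42b + 56bc + 7b + 6 + 8c    [distributive law]
= 14bc - 28c - 48c² + 49b² + 49b + 6    [combine like terms]

14bc - 28c - 48c² + 49b² + 49b + 6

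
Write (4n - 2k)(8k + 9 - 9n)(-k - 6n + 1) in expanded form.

46k^2n - 264kn^2 + 122kn - 252n^2 + 36n + 216n^3 + 16k^3 + 2k^2 - 18k

(4n - 2k)(8k + 9 - 9n)(-k - 6n + 1)
= (32kn + 36n - 36n^2 - 16k^2 - 18k + 18kn)(-k - 6n + 1)    [distributive law]
= (50kn + 36n - 36n^2 - 16k^2 - 18k)(-k - 6n + 1)    [combine like terms]
= -50k^2n - 300kn^2 + 50kn - 36kn - 216n^2 + 36n + 36kn^2 + 216n^3 - 36n^2 + 16k^3 + 96k^2n - 16k^2 + 18k^2 + 108kn - 18k    [distributive law]
= 46k^2n - 264kn^2 + 122kn - 252n^2 + 36n + 216n^3 + 16k^3 + 2k^2 - 18k    [combine like terms]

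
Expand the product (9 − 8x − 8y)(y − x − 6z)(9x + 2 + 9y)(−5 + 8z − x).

−90y + 2094yz − 18xy − 325y^2 − 1640y^2z + 295xy^2 + 343x^2 − 2290x^2z − 295x^3 + 90x + 1914xz − 3120xz^2 + 540z − 864z^2 − 3120yz^2 − 3930xyz + 144x^3z − 72x^4 − 360x^2y − 288x^2yz − 72x^3y + 3456x^2z^2 + 6912xyz^2 − 1008xy^2z + 72x^2y^2 + 360y^3 − 576y^3z + 72xy^3 + 3456y^2z^2

(9 − 8x − 8y)(y − x − 6z)(9x + 2 + 9y)(−5 + 8z − x)
= (9y − 9x − 54z − 8xy + 8x^2 + 48xz − 8y^2 + 8xy + 48yz)(9x + 2 + 9y)(−5 + 8z − x)    [distributive law]
= (9y − 9x − 54z + 8x^2 + 48xz − 8y^2 + 48yz)(9x + 2 + 9y)(−5 + 8z − x)    [combine like terms]
= (81xy + 18y + 81y^2 − 81x^2 − 18x − 81xy − 486xz − 108z − 486yz + 72x^3 + 16x^2 + 72x^2y + 432x^2z + 96xz + 432xyz − 72xy^2 − 16y^2 − 72y^3 + 432xyz + 96yz + 432y^2z)(−5 + 8z − x)    [distributive law]
= (18y + 65y^2 − 65x^2 − 18x − 390xz − 108z − 390yz + 72x^3 + 72x^2y + 432x^2z + 864xyz − 72xy^2 − 72y^3 + 432y^2z)(−5 + 8z − x)    [combine like terms]
= −90y + 144yz − 18xy − 325y^2 + 520y^2z − 65xy^2 + 325x^2 − 520x^2z + 65x^3 + 90x − 144xz + 18x^2 + 1950xz − 3120xz^2 + 390x^2z + 540z − 864z^2 + 108xz + 1950yz − 3120yz^2 + 390xyz − 360x^3 + 576x^3z − 72x^4 − 360x^2y + 576x^2yz − 72x^3y − 2160x^2z + 3456x^2z^2 − 432x^3z − 4320xyz + 6912xyz^2 − 864x^2yz + 360xy^2 − 576xy^2z + 72x^2y^2 + 360y^3 − 576y^3z + 72xy^3 − 2160y^2z + 3456y^2z^2 − 432xy^2z    [distributive law]
= −90y + 2094yz − 18xy − 325y^2 − 1640y^2z + 295xy^2 + 343x^2 − 2290x^2z − 295x^3 + 90x + 1914xz − 3120xz^2 + 540z − 864z^2 − 3120yz^2 − 3930xyz + 144x^3z − 72x^4 − 360x^2y − 288x^2yz − 72x^3y + 3456x^2z^2 + 6912xyz^2 − 1008xy^2z + 72x^2y^2 + 360y^3 − 576y^3z + 72xy^3 + 3456y^2z^2    [combine like terms]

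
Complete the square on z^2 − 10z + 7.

z^2 − 10z + 7
= z^2 − 10z + 25 − 25 + 7    [add and subtract 25]
= (z − 5)^2 − 25 + 7    [perfect-square identity]
= (z − 5)^2 − 18    [combine constants]

(z − 5)^2 − 18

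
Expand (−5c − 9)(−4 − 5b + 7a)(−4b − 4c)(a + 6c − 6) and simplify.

(−5c − 9)(−4 − 5b + 7a)(−4b − 4c)(a + 6c − 6)
= (20c + 25bc − 35ac + 36 + 45b − 63a)(−4b − 4c)(a + 6c − 6)    [distributive law]
= (−80bc − 80c² − 100b²c − 100bc² + 140abc + 140ac² − 144b − 144c − 180b² − 180bc + 252ab + 252ac)(a + 6c − 6)    [distributive law]
= (−260bc − 80c² − 100b²c − 100bc² + 140abc + 140ac² − 144b − 144c − 180b² + 252ab + 252ac)(a + 6c − 6)    [combine like terms]
= −260abc − 1560bc² + 1560bc − 80ac² − 480c³ + 480c² − 100ab²c − 600b²c² + 600b²c − 100abc² − 600bc³ + 600bc² + 140a²bc + 840abc² − 840abc + 140a²c² + 840ac³ − 840ac² − 144ab − 864bc + 864b − 144ac − 864c² + 864c − 180ab² − 1080b²c + 1080b² + 252a²b + 1512abc − 1512ab + 252a²c + 1512ac² − 1512ac    [distributive law]
= 412abc − 960bc² + 696bc + 592ac² − 480c³ − 384c² − 100ab²c − 600b²c² − 480b²c + 740abc² − 600bc³ + 140a²bc + 140a²c² + 840ac³ − 1656ab + 864b − 1656ac + 864c − 180ab² + 1080b² + 252a²b + 252a²c    [combine like terms]

412abc − 960bc² + 696bc + 592ac² − 480c³ − 384c² − 100ab²c − 600b²c² − 480b²c + 740abc² − 600bc³ + 140a²bc + 140a²c² + 840ac³ − 1656ab + 864b − 1656ac + 864c − 180ab² + 1080b² + 252a²b + 252a²c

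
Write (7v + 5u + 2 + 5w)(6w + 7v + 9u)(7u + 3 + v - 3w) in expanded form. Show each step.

(7v + 5u + 2 + 5w)(6w + 7v + 9u)(7u + 3 + v - 3w)
= (42vw + 49v² + 63uv + 30uw + 35uv + 45u² + 12w + 14v + 18u + 30w² + 35vw + 45uw)(7u + 3 + v - 3w)    [distributive law]
= (77vw + 49v² + 98uv + 75uw + 45u² + 12w + 14v + 18u + 30w²)(7u + 3 + v - 3w)    [combine like terms]
= 539uvw + 231vw + 77v²w - 231vw² + 343uv² + 147v² + 49v³ - 147v²w + 686u²v + 294uv + 98uv² - 294uvw + 525u²w + 225uw + 75uvw - 225uw² + 315u³ + 135u² + 45u²v - 135u²w + 84uw + 36w + 12vw - 36w² + 98uv + 42v + 14v² - 42vw + 126u² + 54u + 18uv - 54uw + 210uw² + 90w² + 30vw² - 90w³    [distributive law]
= 320uvw + 201vw - 70v²w - 201vw² + 441uv² + 161v² + 49v³ + 731u²v + 410uv + 390u²w + 255uw - 15uw² + 315u³ + 261u² + 36w + 54w² + 42v + 54u - 90w³    [combine like terms]

320uvw + 201vw - 70v²w - 201vw² + 441uv² + 161v² + 49v³ + 731u²v + 410uv + 390u²w + 255uw - 15uw² + 315u³ + 261u² + 36w + 54w² + 42v + 54u - 90w³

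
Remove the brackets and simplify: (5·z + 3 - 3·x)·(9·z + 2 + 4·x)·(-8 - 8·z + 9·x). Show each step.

-656·z² - 360·z³ + 461·x·z² - 344·z + 341·x·z + 33·x²·z - 48 + 6·x + 150·x² - 108·x³

(5·z + 3 - 3·x)·(9·z + 2 + 4·x)·(-8 - 8·z + 9·x)
= (45·z² + 10·z + 20·x·z + 27·z + 6 + 12·x - 27·x·z - 6·x - 12·x²)·(-8 - 8·z + 9·x)    [distributive law]
= (45·z² + 37·z - 7·x·z + 6 + 6·x - 12·x²)·(-8 - 8·z + 9·x)    [combine like terms]
= -360·z² - 360·z³ + 405·x·z² - 296·z - 296·z² + 333·x·z + 56·x·z + 56·x·z² - 63·x²·z - 48 - 48·z + 54·x - 48·x - 48·x·z + 54·x² + 96·x² + 96·x²·z - 108·x³    [distributive law]
= -656·z² - 360·z³ + 461·x·z² - 344·z + 341·x·z + 33·x²·z - 48 + 6·x + 150·x² - 108·x³    [combine like terms]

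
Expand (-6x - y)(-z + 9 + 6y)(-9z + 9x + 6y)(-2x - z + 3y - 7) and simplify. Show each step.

54x^2z^2 + 54xz^3 - 513xyz^2 - 108xz^2 - 108x^3z - 252x^2yz - 864x^2z + 1257xy^2z - 882xyz - 3402xz + 972x^3 + 1620x^2y + 3402x^2 + 783xy^2 + 2835xy + 648x^3y - 432x^2y^2 - 738xy^3 + 9yz^3 - 87y^2z^2 - 18yz^2 + 216y^3z - 123y^2z - 567yz + 90y^3 + 378y^2 - 108y^4

(-6x - y)(-z + 9 + 6y)(-9z + 9x + 6y)(-2x - z + 3y - 7)
= (6xz - 54x - 36xy + yz - 9y - 6y^2)(-9z + 9x + 6y)(-2x - z + 3y - 7)    [distributive law]
= (-54xz^2 + 54x^2z + 36xyz + 486xz - 486x^2 - 324xy + 324xyz - 324x^2y - 216xy^2 - 9yz^2 + 9xyz + 6y^2z + 81yz - 81xy - 54y^2 + 54y^2z - 54xy^2 - 36y^3)(-2x - z + 3y - 7)    [distributive law]
= (-54xz^2 + 54x^2z + 369xyz + 486xz - 486x^2 - 405xy - 324x^2y - 270xy^2 - 9yz^2 + 60y^2z + 81yz - 54y^2 - 36y^3)(-2x - z + 3y - 7)    [combine like terms]
= 108x^2z^2 + 54xz^3 - 162xyz^2 + 378xz^2 - 108x^3z - 54x^2z^2 + 162x^2yz - 378x^2z - 738x^2yz - 369xyz^2 + 1107xy^2z - 2583xyz - 972x^2z - 486xz^2 + 1458xyz - 3402xz + 972x^3 + 486x^2z - 1458x^2y + 3402x^2 + 810x^2y + 405xyz - 1215xy^2 + 2835xy + 648x^3y + 324x^2yz - 972x^2y^2 + 2268x^2y + 540x^2y^2 + 270xy^2z - 810xy^3 + 1890xy^2 + 18xyz^2 + 9yz^3 - 27y^2z^2 + 63yz^2 - 120xy^2z - 60y^2z^2 + 180y^3z - 420y^2z - 162xyz - 81yz^2 + 243y^2z - 567yz + 108xy^2 + 54y^2z - 162y^3 + 378y^2 + 72xy^3 + 36y^3z - 108y^4 + 252y^3    [distributive law]
= 54x^2z^2 + 54xz^3 - 513xyz^2 - 108xz^2 - 108x^3z - 252x^2yz - 864x^2z + 1257xy^2z - 882xyz - 3402xz + 972x^3 + 1620x^2y + 3402x^2 + 783xy^2 + 2835xy + 648x^3y - 432x^2y^2 - 738xy^3 + 9yz^3 - 87y^2z^2 - 18yz^2 + 216y^3z - 123y^2z - 567yz + 90y^3 + 378y^2 - 108y^4    [combine like terms]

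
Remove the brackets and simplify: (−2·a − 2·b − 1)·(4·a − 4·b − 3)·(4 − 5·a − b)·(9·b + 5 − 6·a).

(−2·a − 2·b − 1)·(4·a − 4·b − 3)·(4 − 5·a − b)·(9·b + 5 − 6·a)
= (−8·a^2 + 8·a·b + 6·a − 8·a·b + 8·b^2 + 6·b − 4·a + 4·b + 3)·(4 − 5·a − b)·(9·b + 5 − 6·a)    [distributive law]
= (−8·a^2 + 2·a + 8·b^2 + 10·b + 3)·(4 − 5·a − b)·(9·b + 5 − 6·a)    [combine like terms]
= (−32·a^2 + 40·a^3 + 8·a^2·b + 8·a − 10·a^2 − 2·a·b + 32·b^2 − 40·a·b^2 − 8·b^3 + 40·b − 50·a·b − 10·b^2 + 12 − 15·a − 3·b)·(9·b + 5 − 6·a)    [distributive law]
= (−42·a^2 + 40·a^3 + 8·a^2·b − 7·a − 52·a·b + 22·b^2 − 40·a·b^2 − 8·b^3 + 37·b + 12)·(9·b + 5 − 6·a)    [combine like terms]
= −378·a^2·b − 210·a^2 + 252·a^3 + 360·a^3·b + 200·a^3 − 240·a^4 + 72·a^2·b^2 + 40·a^2·b − 48·a^3·b − 63·a·b − 35·a + 42·a^2 − 468·a·b^2 − 260·a·b + 312·a^2·b + 198·b^3 + 110·b^2 − 132·a·b^2 − 360·a·b^3 − 200·a·b^2 + 240·a^2·b^2 − 72·b^4 − 40·b^3 + 48·a·b^3 + 333·b^2 + 185·b − 222·a·b + 108·b + 60 − 72·a    [distributive law]
= −26·a^2·b − 168·a^2 + 452·a^3 + 312·a^3·b − 240·a^4 + 312·a^2·b^2 − 545·a·b − 107·a − 800·a·b^2 + 158·b^3 + 443·b^2 − 312·a·b^3 − 72·b^4 + 293·b + 60    [combine like terms]

−26·a^2·b − 168·a^2 + 452·a^3 + 312·a^3·b − 240·a^4 + 312·a^2·b^2 − 545·a·b − 107·a − 800·a·b^2 + 158·b^3 + 443·b^2 − 312·a·b^3 − 72·b^4 + 293·b + 60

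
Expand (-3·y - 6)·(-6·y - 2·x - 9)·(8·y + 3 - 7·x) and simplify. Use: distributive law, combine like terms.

(-3·y - 6)·(-6·y - 2·x - 9)·(8·y + 3 - 7·x)
= (18·y² + 6·x·y + 27·y + 36·y + 12·x + 54)·(8·y + 3 - 7·x)    [distributive law]
= (18·y² + 6·x·y + 63·y + 12·x + 54)·(8·y + 3 - 7·x)    [combine like terms]
= 144·y³ + 54·y² - 126·x·y² + 48·x·y² + 18·x·y - 42·x²·y + 504·y² + 189·y - 441·x·y + 96·x·y + 36·x - 84·x² + 432·y + 162 - 378·x    [distributive law]
= 144·y³ + 558·y² - 78·x·y² - 327·x·y - 42·x²·y + 621·y - 342·x - 84·x² + 162    [combine like terms]

144·y³ + 558·y² - 78·x·y² - 327·x·y - 42·x²·y + 621·y - 342·x - 84·x² + 162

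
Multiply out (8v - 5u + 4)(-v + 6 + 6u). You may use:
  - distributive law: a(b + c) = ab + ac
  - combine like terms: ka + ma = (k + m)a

(8v - 5u + 4)(-v + 6 + 6u)
= -8v² + 48v + 48uv + 5uv - 30u - 30u² - 4v + 24 + 24u    [distributive law]
= -8v² + 44v + 53uv - 6u - 30u² + 24    [combine like terms]

-8v² + 44v + 53uv - 6u - 30u² + 24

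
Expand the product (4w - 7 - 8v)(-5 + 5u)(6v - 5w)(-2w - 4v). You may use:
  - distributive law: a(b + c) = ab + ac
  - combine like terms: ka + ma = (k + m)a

240vw^2 + 800v^2w - 200w^3 - 240uvw^2 - 800uv^2w + 200uw^3 + 280vw - 840v^2 + 350w^2 - 280uvw + 840uv^2 - 350uw^2 - 960v^3 + 960uv^3

(4w - 7 - 8v)(-5 + 5u)(6v - 5w)(-2w - 4v)
= (-20w + 20uw + 35 - 35u + 40v - 40uv)(6v - 5w)(-2w - 4v)    [distributive law]
= (-120vw + 100w^2 + 120uvw - 100uw^2 + 210v - 175w - 210uv + 175uw + 240v^2 - 200vw - 240uv^2 + 200uvw)(-2w - 4v)    [distributive law]
= (-320vw + 100w^2 + 320uvw - 100uw^2 + 210v - 175w - 210uv + 175uw + 240v^2 - 240uv^2)(-2w - 4v)    [combine like terms]
= 640vw^2 + 1280v^2w - 200w^3 - 400vw^2 - 640uvw^2 - 1280uv^2w + 200uw^3 + 400uvw^2 - 420vw - 840v^2 + 350w^2 + 700vw + 420uvw + 840uv^2 - 350uw^2 - 700uvw - 480v^2w - 960v^3 + 480uv^2w + 960uv^3    [distributive law]
= 240vw^2 + 800v^2w - 200w^3 - 240uvw^2 - 800uv^2w + 200uw^3 + 280vw - 840v^2 + 350w^2 - 280uvw + 840uv^2 - 350uw^2 - 960v^3 + 960uv^3    [combine like terms]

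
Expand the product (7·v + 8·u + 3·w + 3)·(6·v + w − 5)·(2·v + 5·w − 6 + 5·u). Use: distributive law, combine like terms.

84·v^3 + 260·v^2·w − 286·v^2 + 306·u·v^2 + 131·v·w^2 − 259·v·w + 381·u·v·w + 72·v − 453·u·v + 240·u^2·v + 55·u·w^2 − 308·u·w + 40·u^2·w + 165·u − 200·u^2 + 15·w^3 − 78·w^2 − 3·w + 90

(7·v + 8·u + 3·w + 3)·(6·v + w − 5)·(2·v + 5·w − 6 + 5·u)
= (42·v^2 + 7·v·w − 35·v + 48·u·v + 8·u·w − 40·u + 18·v·w + 3·w^2 − 15·w + 18·v + 3·w − 15)·(2·v + 5·w − 6 + 5·u)    [distributive law]
= (42·v^2 + 25·v·w − 17·v + 48·u·v + 8·u·w − 40·u + 3·w^2 − 12·w − 15)·(2·v + 5·w − 6 + 5·u)    [combine like terms]
= 84·v^3 + 210·v^2·w − 252·v^2 + 210·u·v^2 + 50·v^2·w + 125·v·w^2 − 150·v·w + 125·u·v·w − 34·v^2 − 85·v·w + 102·v − 85·u·v + 96·u·v^2 + 240·u·v·w − 288·u·v + 240·u^2·v + 16·u·v·w + 40·u·w^2 − 48·u·w + 40·u^2·w − 80·u·v − 200·u·w + 240·u − 200·u^2 + 6·v·w^2 + 15·w^3 − 18·w^2 + 15·u·w^2 − 24·v·w − 60·w^2 + 72·w − 60·u·w − 30·v − 75·w + 90 − 75·u    [distributive law]
= 84·v^3 + 260·v^2·w − 286·v^2 + 306·u·v^2 + 131·v·w^2 − 259·v·w + 381·u·v·w + 72·v − 453·u·v + 240·u^2·v + 55·u·w^2 − 308·u·w + 40·u^2·w + 165·u − 200·u^2 + 15·w^3 − 78·w^2 − 3·w + 90    [combine like terms]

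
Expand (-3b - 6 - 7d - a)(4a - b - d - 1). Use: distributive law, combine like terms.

-11ab + 3b^2 + 10bd + 9b - 23a + 13d + 6 - 27ad + 7d^2 - 4a^2

(-3b - 6 - 7d - a)(4a - b - d - 1)
= -12ab + 3b^2 + 3bd + 3b - 24a + 6b + 6d + 6 - 28ad + 7bd + 7d^2 + 7d - 4a^2 + ab + ad + a    [distributive law]
= -11ab + 3b^2 + 10bd + 9b - 23a + 13d + 6 - 27ad + 7d^2 - 4a^2    [combine like terms]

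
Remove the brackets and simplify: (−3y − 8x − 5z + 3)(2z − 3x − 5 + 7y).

−41yz − 47xy + 36y − 21y^2 − xz + 24x^2 + 31x − 10z^2 + 31z − 15

(−3y − 8x − 5z + 3)(2z − 3x − 5 + 7y)
= −6yz + 9xy + 15y − 21y^2 − 16xz + 24x^2 + 40x − 56xy − 10z^2 + 15xz + 25z − 35yz + 6z − 9x − 15 + 21y    [distributive law]
= −41yz − 47xy + 36y − 21y^2 − xz + 24x^2 + 31x − 10z^2 + 31z − 15    [combine like terms]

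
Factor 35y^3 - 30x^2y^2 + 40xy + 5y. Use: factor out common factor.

35y^3 - 30x^2y^2 + 40xy + 5y
= 5(7y^3 - 6x^2y^2 + 8xy + y)    [factor out 5]
= 5y(7y^2 - 6x^2y + 8x + 1)    [factor out y]

5y(7y^2 - 6x^2y + 8x + 1)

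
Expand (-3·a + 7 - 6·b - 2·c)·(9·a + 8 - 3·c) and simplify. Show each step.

-27·a² + 39·a - 9·a·c + 56 - 37·c - 54·a·b - 48·b + 18·b·c + 6·c²

(-3·a + 7 - 6·b - 2·c)·(9·a + 8 - 3·c)
= -27·a² - 24·a + 9·a·c + 63·a + 56 - 21·c - 54·a·b - 48·b + 18·b·c - 18·a·c - 16·c + 6·c²    [distributive law]
= -27·a² + 39·a - 9·a·c + 56 - 37·c - 54·a·b - 48·b + 18·b·c + 6·c²    [combine like terms]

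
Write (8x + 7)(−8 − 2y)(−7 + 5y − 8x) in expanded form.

(8x + 7)(−8 − 2y)(−7 + 5y − 8x)
= (−64x − 16xy − 56 − 14y)(−7 + 5y − 8x)    [distributive law]
= 448x − 320xy + 512x^2 + 112xy − 80xy^2 + 128x^2y + 392 − 280y + 448x + 98y − 70y^2 + 112xy    [distributive law]
= 896x − 96xy + 512x^2 − 80xy^2 + 128x^2y + 392 − 182y − 70y^2    [combine like terms]

896x − 96xy + 512x^2 − 80xy^2 + 128x^2y + 392 − 182y − 70y^2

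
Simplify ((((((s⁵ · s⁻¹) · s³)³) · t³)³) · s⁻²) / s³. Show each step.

((((((s⁵ · s⁻¹) · s³)³) · t³)³) · s⁻²) / s³
= ((((((s⁵ · s⁻¹) · s³)³)³) · ((t³)³)) · s⁻²) / s³    [power of a product]
= (((((s⁵ · s⁻¹) · s³)⁹) · ((t³)³)) · s⁻²) / s³    [power of a power]
= (((((s⁵ · s⁻¹)⁹) · ((s³)⁹)) · ((t³)³)) · s⁻²) / s³    [power of a product]
= ((((((s⁵)⁹) · ((s⁻¹)⁹)) · ((s³)⁹)) · ((t³)³)) · s⁻²) / s³    [power of a product]
= ((((s⁴⁵ · ((s⁻¹)⁹)) · ((s³)⁹)) · ((t³)³)) · s⁻²) / s³    [power of a power]
= ((((s⁴⁵ · s⁻⁹) · ((s³)⁹)) · ((t³)³)) · s⁻²) / s³    [power of a power]
= (((s³⁶ · ((s³)⁹)) · ((t³)³)) · s⁻²) / s³    [product of powers]
= (((s³⁶ · s²⁷) · ((t³)³)) · s⁻²) / s³    [power of a power]
= ((s⁶³ · ((t³)³)) · s⁻²) / s³    [product of powers]
= ((s⁶³ · t⁹) · s⁻²) / s³    [power of a power]
= s⁵⁸t⁹    [quotient of powers; product of powers]

s⁵⁸t⁹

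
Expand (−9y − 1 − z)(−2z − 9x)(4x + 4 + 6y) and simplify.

126xyz + 84yz + 108y^2z + 324x^2y + 378xy + 486xy^2 + 44xz + 8z + 36x^2 + 36x + 8xz^2 + 8z^2 + 12yz^2 + 36x^2z

(−9y − 1 − z)(−2z − 9x)(4x + 4 + 6y)
= (18yz + 81xy + 2z + 9x + 2z^2 + 9xz)(4x + 4 + 6y)    [distributive law]
= 72xyz + 72yz + 108y^2z + 324x^2y + 324xy + 486xy^2 + 8xz + 8z + 12yz + 36x^2 + 36x + 54xy + 8xz^2 + 8z^2 + 12yz^2 + 36x^2z + 36xz + 54xyz    [distributive law]
= 126xyz + 84yz + 108y^2z + 324x^2y + 378xy + 486xy^2 + 44xz + 8z + 36x^2 + 36x + 8xz^2 + 8z^2 + 12yz^2 + 36x^2z    [combine like terms]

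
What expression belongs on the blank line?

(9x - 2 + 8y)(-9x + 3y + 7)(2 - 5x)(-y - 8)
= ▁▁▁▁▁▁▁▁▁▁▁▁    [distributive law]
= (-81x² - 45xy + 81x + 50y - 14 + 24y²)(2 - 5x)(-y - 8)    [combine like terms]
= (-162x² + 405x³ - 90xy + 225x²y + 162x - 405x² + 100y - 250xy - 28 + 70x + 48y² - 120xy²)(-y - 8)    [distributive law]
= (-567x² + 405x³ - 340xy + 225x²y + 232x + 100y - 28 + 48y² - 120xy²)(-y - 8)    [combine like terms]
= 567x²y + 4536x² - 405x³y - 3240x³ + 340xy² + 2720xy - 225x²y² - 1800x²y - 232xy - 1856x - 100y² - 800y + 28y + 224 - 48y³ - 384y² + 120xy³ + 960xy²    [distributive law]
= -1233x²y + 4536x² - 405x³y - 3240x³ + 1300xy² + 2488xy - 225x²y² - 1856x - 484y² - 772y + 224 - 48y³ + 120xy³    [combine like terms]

Applying distributive law to the line above:

(-81x² + 27xy + 63x + 18x - 6y - 14 - 72xy + 24y² + 56y)(2 - 5x)(-y - 8)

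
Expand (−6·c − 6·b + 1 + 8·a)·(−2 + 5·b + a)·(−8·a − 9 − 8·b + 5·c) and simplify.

(−6·c − 6·b + 1 + 8·a)·(−2 + 5·b + a)·(−8·a − 9 − 8·b + 5·c)
= (12·c − 30·b·c − 6·a·c + 12·b − 30·b^2 − 6·a·b − 2 + 5·b + a − 16·a + 40·a·b + 8·a^2)·(−8·a − 9 − 8·b + 5·c)    [distributive law]
= (12·c − 30·b·c − 6·a·c + 17·b − 30·b^2 + 34·a·b − 2 − 15·a + 8·a^2)·(−8·a − 9 − 8·b + 5·c)    [combine like terms]
= −96·a·c − 108·c − 96·b·c + 60·c^2 + 240·a·b·c + 270·b·c + 240·b^2·c − 150·b·c^2 + 48·a^2·c + 54·a·c + 48·a·b·c − 30·a·c^2 − 136·a·b − 153·b − 136·b^2 + 85·b·c + 240·a·b^2 + 270·b^2 + 240·b^3 − 150·b^2·c − 272·a^2·b − 306·a·b − 272·a·b^2 + 170·a·b·c + 16·a + 18 + 16·b − 10·c + 120·a^2 + 135·a + 120·a·b − 75·a·c − 64·a^3 − 72·a^2 − 64·a^2·b + 40·a^2·c    [distributive law]
= −117·a·c − 118·c + 259·b·c + 60·c^2 + 458·a·b·c + 90·b^2·c − 150·b·c^2 + 88·a^2·c − 30·a·c^2 − 322·a·b − 137·b + 134·b^2 − 32·a·b^2 + 240·b^3 − 336·a^2·b + 151·a + 18 + 48·a^2 − 64·a^3    [combine like terms]

−117·a·c − 118·c + 259·b·c + 60·c^2 + 458·a·b·c + 90·b^2·c − 150·b·c^2 + 88·a^2·c − 30·a·c^2 − 322·a·b − 137·b + 134·b^2 − 32·a·b^2 + 240·b^3 − 336·a^2·b + 151·a + 18 + 48·a^2 − 64·a^3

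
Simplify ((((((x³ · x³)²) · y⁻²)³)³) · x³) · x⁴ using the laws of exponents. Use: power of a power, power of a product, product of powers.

x¹¹⁵·y⁻¹⁸

((((((x³ · x³)²) · y⁻²)³)³) · x³) · x⁴
= (((((x³ · x³)²) · y⁻²)⁹) · x³) · x⁴    [power of a power]
= (((((x³ · x³)²)⁹) · ((y⁻²)⁹)) · x³) · x⁴    [power of a product]
= ((((x³ · x³)¹⁸) · ((y⁻²)⁹)) · x³) · x⁴    [power of a power]
= (((((x³)¹⁸) · ((x³)¹⁸)) · ((y⁻²)⁹)) · x³) · x⁴    [power of a product]
= (((x⁵⁴ · ((x³)¹⁸)) · ((y⁻²)⁹)) · x³) · x⁴    [power of a power]
= (((x⁵⁴ · x⁵⁴) · ((y⁻²)⁹)) · x³) · x⁴    [power of a power]
= ((x¹⁰⁸ · ((y⁻²)⁹)) · x³) · x⁴    [product of powers]
= ((x¹⁰⁸ · y⁻¹⁸) · x³) · x⁴    [power of a power]
= x¹¹⁵·y⁻¹⁸    [product of powers]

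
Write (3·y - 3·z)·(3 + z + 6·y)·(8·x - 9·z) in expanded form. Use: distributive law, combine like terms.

(3·y - 3·z)·(3 + z + 6·y)·(8·x - 9·z)
= (9·y + 3·y·z + 18·y^2 - 9·z - 3·z^2 - 18·y·z)·(8·x - 9·z)    [distributive law]
= (9·y - 15·y·z + 18·y^2 - 9·z - 3·z^2)·(8·x - 9·z)    [combine like terms]
= 72·x·y - 81·y·z - 120·x·y·z + 135·y·z^2 + 144·x·y^2 - 162·y^2·z - 72·x·z + 81·z^2 - 24·x·z^2 + 27·z^3    [distributive law]

72·x·y - 81·y·z - 120·x·y·z + 135·y·z^2 + 144·x·y^2 - 162·y^2·z - 72·x·z + 81·z^2 - 24·x·z^2 + 27·z^3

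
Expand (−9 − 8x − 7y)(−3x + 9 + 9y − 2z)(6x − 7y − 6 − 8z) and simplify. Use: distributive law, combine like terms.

−414x^2 − 243xy − 216x + 372xz + 1431y + 486 + 540z + 1386y^2 + 942yz − 144z^2 + 144x^3 − 474x^2y − 96x^2z − 21xy^2 + 380xyz − 128xz^2 + 441y^3 + 406y^2z − 112yz^2

(−9 − 8x − 7y)(−3x + 9 + 9y − 2z)(6x − 7y − 6 − 8z)
= (27x − 81 − 81y + 18z + 24x^2 − 72x − 72xy + 16xz + 21xy − 63y − 63y^2 + 14yz)(6x − 7y − 6 − 8z)    [distributive law]
= (−45x − 81 − 144y + 18z + 24x^2 − 51xy + 16xz − 63y^2 + 14yz)(6x − 7y − 6 − 8z)    [combine like terms]
= −270x^2 + 315xy + 270x + 360xz − 486x + 567y + 486 + 648z − 864xy + 1008y^2 + 864y + 1152yz + 108xz − 126yz − 108z − 144z^2 + 144x^3 − 168x^2y − 144x^2 − 192x^2z − 306x^2y + 357xy^2 + 306xy + 408xyz + 96x^2z − 112xyz − 96xz − 128xz^2 − 378xy^2 + 441y^3 + 378y^2 + 504y^2z + 84xyz − 98y^2z − 84yz − 112yz^2    [distributive law]
= −414x^2 − 243xy − 216x + 372xz + 1431y + 486 + 540z + 1386y^2 + 942yz − 144z^2 + 144x^3 − 474x^2y − 96x^2z − 21xy^2 + 380xyz − 128xz^2 + 441y^3 + 406y^2z − 112yz^2    [combine like terms]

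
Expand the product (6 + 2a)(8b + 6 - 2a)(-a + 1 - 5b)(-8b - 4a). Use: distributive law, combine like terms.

(6 + 2a)(8b + 6 - 2a)(-a + 1 - 5b)(-8b - 4a)
= (48b + 36 - 12a + 16ab + 12a - 4a^2)(-a + 1 - 5b)(-8b - 4a)    [distributive law]
= (48b + 36 + 16ab - 4a^2)(-a + 1 - 5b)(-8b - 4a)    [combine like terms]
= (-48ab + 48b - 240b^2 - 36a + 36 - 180b - 16a^2b + 16ab - 80ab^2 + 4a^3 - 4a^2 + 20a^2b)(-8b - 4a)    [distributive law]
= (-32ab - 132b - 240b^2 - 36a + 36 + 4a^2b - 80ab^2 + 4a^3 - 4a^2)(-8b - 4a)    [combine like terms]
= 256ab^2 + 128a^2b + 1056b^2 + 528ab + 1920b^3 + 960ab^2 + 288ab + 144a^2 - 288b - 144a - 32a^2b^2 - 16a^3b + 640ab^3 + 320a^2b^2 - 32a^3b - 16a^4 + 32a^2b + 16a^3    [distributive law]
= 1216ab^2 + 160a^2b + 1056b^2 + 816ab + 1920b^3 + 144a^2 - 288b - 144a + 288a^2b^2 - 48a^3b + 640ab^3 - 16a^4 + 16a^3    [combine like terms]

1216ab^2 + 160a^2b + 1056b^2 + 816ab + 1920b^3 + 144a^2 - 288b - 144a + 288a^2b^2 - 48a^3b + 640ab^3 - 16a^4 + 16a^3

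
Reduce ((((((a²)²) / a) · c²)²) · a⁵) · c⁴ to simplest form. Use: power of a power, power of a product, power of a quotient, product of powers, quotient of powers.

a¹¹c⁸

((((((a²)²) / a) · c²)²) · a⁵) · c⁴
= ((((((a²)²) / a)²) · ((c²)²)) · a⁵) · c⁴    [power of a product]
= ((((((a²)²)²) / (a²)) · ((c²)²)) · a⁵) · c⁴    [power of a quotient]
= (((((a²)⁴) / (a²)) · ((c²)²)) · a⁵) · c⁴    [power of a power]
= (((a⁸ / (a²)) · ((c²)²)) · a⁵) · c⁴    [power of a power]
= ((a⁶ · ((c²)²)) · a⁵) · c⁴    [quotient of powers]
= ((a⁶ · c⁴) · a⁵) · c⁴    [power of a power]
= a¹¹c⁸    [product of powers]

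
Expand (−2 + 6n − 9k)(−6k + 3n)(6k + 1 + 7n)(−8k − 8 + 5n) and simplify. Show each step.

−3600k³ − 1104k² + 750k²n − 96k + 228kn + 2781kn² + 48n + 162n² − 1128n³ + 2664k²n² − 2673kn³ + 630n⁴ − 2592k⁴ + 1620k³n

(−2 + 6n − 9k)(−6k + 3n)(6k + 1 + 7n)(−8k − 8 + 5n)
= (12k − 6n − 36kn + 18n² + 54k² − 27kn)(6k + 1 + 7n)(−8k − 8 + 5n)    [distributive law]
= (12k − 6n − 63kn + 18n² + 54k²)(6k + 1 + 7n)(−8k − 8 + 5n)    [combine like terms]
= (72k² + 12k + 84kn − 36kn − 6n − 42n² − 378k²n − 63kn − 441kn² + 108kn² + 18n² + 126n³ + 324k³ + 54k² + 378k²n)(−8k − 8 + 5n)    [distributive law]
= (126k² + 12k − 15kn − 6n − 24n² − 333kn² + 126n³ + 324k³)(−8k − 8 + 5n)    [combine like terms]
= −1008k³ − 1008k² + 630k²n − 96k² − 96k + 60kn + 120k²n + 120kn − 75kn² + 48kn + 48n − 30n² + 192kn² + 192n² − 120n³ + 2664k²n² + 2664kn² − 1665kn³ − 1008kn³ − 1008n³ + 630n⁴ − 2592k⁴ − 2592k³ + 1620k³n    [distributive law]
= −3600k³ − 1104k² + 750k²n − 96k + 228kn + 2781kn² + 48n + 162n² − 1128n³ + 2664k²n² − 2673kn³ + 630n⁴ − 2592k⁴ + 1620k³n    [combine like terms]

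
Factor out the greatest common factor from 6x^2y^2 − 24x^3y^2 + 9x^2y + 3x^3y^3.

6x^2y^2 − 24x^3y^2 + 9x^2y + 3x^3y^3
= 3(2x^2y^2 − 8x^3y^2 + 3x^2y + x^3y^3)    [factor out 3]
= 3x^2y(2y − 8xy + 3 + xy^2)    [factor out x^2y]

3x^2y(2y − 8xy + 3 + xy^2)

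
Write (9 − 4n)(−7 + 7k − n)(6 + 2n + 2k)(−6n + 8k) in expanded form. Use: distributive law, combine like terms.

2268n − 3024k + 72n^2 − 1608kn + 2016k^2 + 520kn^2 − 788k^2n + 1008k^3 − 372n^3 + 352kn^3 − 48k^2n^2 − 448k^3n − 48n^4

(9 − 4n)(−7 + 7k − n)(6 + 2n + 2k)(−6n + 8k)
= (−63 + 63k − 9n + 28n − 28kn + 4n^2)(6 + 2n + 2k)(−6n + 8k)    [distributive law]
= (−63 + 63k + 19n − 28kn + 4n^2)(6 + 2n + 2k)(−6n + 8k)    [combine like terms]
= (−378 − 126n − 126k + 378k + 126kn + 126k^2 + 114n + 38n^2 + 38kn − 168kn − 56kn^2 − 56k^2n + 24n^2 + 8n^3 + 8kn^2)(−6n + 8k)    [distributive law]
= (−378 − 12n + 252k − 4kn + 126k^2 + 62n^2 − 48kn^2 − 56k^2n + 8n^3)(−6n + 8k)    [combine like terms]
= 2268n − 3024k + 72n^2 − 96kn − 1512kn + 2016k^2 + 24kn^2 − 32k^2n − 756k^2n + 1008k^3 − 372n^3 + 496kn^2 + 288kn^3 − 384k^2n^2 + 336k^2n^2 − 448k^3n − 48n^4 + 64kn^3    [distributive law]
= 2268n − 3024k + 72n^2 − 1608kn + 2016k^2 + 520kn^2 − 788k^2n + 1008k^3 − 372n^3 + 352kn^3 − 48k^2n^2 − 448k^3n − 48n^4    [combine like terms]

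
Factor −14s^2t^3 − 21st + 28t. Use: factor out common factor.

−14s^2t^3 − 21st + 28t
= 7(−2s^2t^3 − 3st + 4t)    [factor out 7]
= 7t(−2s^2t^2 − 3s + 4)    [factor out t]

7t(−2s^2t^2 − 3s + 4)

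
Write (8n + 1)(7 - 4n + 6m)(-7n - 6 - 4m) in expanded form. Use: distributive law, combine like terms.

-172n^2 - 361n - 538mn + 224n^3 - 208mn^2 - 192m^2n - 42 - 64m - 24m^2

(8n + 1)(7 - 4n + 6m)(-7n - 6 - 4m)
= (56n - 32n^2 + 48mn + 7 - 4n + 6m)(-7n - 6 - 4m)    [distributive law]
= (52n - 32n^2 + 48mn + 7 + 6m)(-7n - 6 - 4m)    [combine like terms]
= -364n^2 - 312n - 208mn + 224n^3 + 192n^2 + 128mn^2 - 336mn^2 - 288mn - 192m^2n - 49n - 42 - 28m - 42mn - 36m - 24m^2    [distributive law]
= -172n^2 - 361n - 538mn + 224n^3 - 208mn^2 - 192m^2n - 42 - 64m - 24m^2    [combine like terms]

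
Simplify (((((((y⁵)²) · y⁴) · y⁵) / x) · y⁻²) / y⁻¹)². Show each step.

x⁻²y³⁶

(((((((y⁵)²) · y⁴) · y⁵) / x) · y⁻²) / y⁻¹)²
= (((((((y⁵)²) · y⁴) · y⁵) / x) · y⁻²)²) / ((y⁻¹)²)    [power of a quotient]
= (((((((y⁵)²) · y⁴) · y⁵) / x)²) · ((y⁻²)²)) / ((y⁻¹)²)    [power of a product]
= (((((((y⁵)²) · y⁴) · y⁵)²) / (x²)) · ((y⁻²)²)) / ((y⁻¹)²)    [power of a quotient]
= (((((((y⁵)²) · y⁴)²) · ((y⁵)²)) / (x²)) · ((y⁻²)²)) / ((y⁻¹)²)    [power of a product]
= (((((((y⁵)²)²) · ((y⁴)²)) · ((y⁵)²)) / (x²)) · ((y⁻²)²)) / ((y⁻¹)²)    [power of a product]
= ((((((y⁵)⁴) · ((y⁴)²)) · ((y⁵)²)) / (x²)) · ((y⁻²)²)) / ((y⁻¹)²)    [power of a power]
= ((((y²⁰ · ((y⁴)²)) · ((y⁵)²)) / (x²)) · ((y⁻²)²)) / ((y⁻¹)²)    [power of a power]
= ((((y²⁰ · y⁸) · ((y⁵)²)) / (x²)) · ((y⁻²)²)) / ((y⁻¹)²)    [power of a power]
= (((y²⁸ · ((y⁵)²)) / (x²)) · ((y⁻²)²)) / ((y⁻¹)²)    [product of powers]
= (((y²⁸ · y¹⁰) / (x²)) · ((y⁻²)²)) / ((y⁻¹)²)    [power of a power]
= ((y³⁸ / (x²)) · ((y⁻²)²)) / ((y⁻¹)²)    [product of powers]
= ((y³⁸ / x²) · y⁻⁴) / ((y⁻¹)²)    [power of a power]
= ((y³⁸ / x²) · y⁻⁴) / y⁻²    [power of a power]
= x⁻²y³⁶    [quotient of powers; product of powers]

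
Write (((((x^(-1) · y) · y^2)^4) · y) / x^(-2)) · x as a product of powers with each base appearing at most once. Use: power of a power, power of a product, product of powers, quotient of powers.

(((((x^(-1) · y) · y^2)^4) · y) / x^(-2)) · x
= (((((x^(-1) · y)^4) · ((y^2)^4)) · y) / x^(-2)) · x    [power of a product]
= ((((((x^(-1))^4) · (y^4)) · ((y^2)^4)) · y) / x^(-2)) · x    [power of a product]
= ((((x^(-4) · (y^4)) · ((y^2)^4)) · y) / x^(-2)) · x    [power of a power]
= ((((x^(-4) · y^4) · y^8) · y) / x^(-2)) · x    [power of a power]
= x^(-1)·y^13    [quotient of powers; product of powers]

x^(-1)·y^13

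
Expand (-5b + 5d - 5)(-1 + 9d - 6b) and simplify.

35b - 75bd + 30b² - 50d + 45d² + 5

(-5b + 5d - 5)(-1 + 9d - 6b)
= 5b - 45bd + 30b² - 5d + 45d² - 30bd + 5 - 45d + 30b    [distributive law]
= 35b - 75bd + 30b² - 50d + 45d² + 5    [combine like terms]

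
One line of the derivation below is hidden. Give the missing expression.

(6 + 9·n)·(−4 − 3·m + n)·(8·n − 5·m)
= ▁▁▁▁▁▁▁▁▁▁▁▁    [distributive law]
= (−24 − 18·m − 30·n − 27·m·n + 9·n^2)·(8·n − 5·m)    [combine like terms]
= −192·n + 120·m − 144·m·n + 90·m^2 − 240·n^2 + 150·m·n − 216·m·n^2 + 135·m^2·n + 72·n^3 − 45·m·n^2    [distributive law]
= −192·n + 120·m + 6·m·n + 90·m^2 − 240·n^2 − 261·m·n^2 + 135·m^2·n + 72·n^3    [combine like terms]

By distributive law:

(−24 − 18·m + 6·n − 36·n − 27·m·n + 9·n^2)·(8·n − 5·m)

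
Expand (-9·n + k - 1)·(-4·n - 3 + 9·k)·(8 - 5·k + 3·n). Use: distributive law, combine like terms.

(-9·n + k - 1)·(-4·n - 3 + 9·k)·(8 - 5·k + 3·n)
= (36·n^2 + 27·n - 81·k·n - 4·k·n - 3·k + 9·k^2 + 4·n + 3 - 9·k)·(8 - 5·k + 3·n)    [distributive law]
= (36·n^2 + 31·n - 85·k·n - 12·k + 9·k^2 + 3)·(8 - 5·k + 3·n)    [combine like terms]
= 288·n^2 - 180·k·n^2 + 108·n^3 + 248·n - 155·k·n + 93·n^2 - 680·k·n + 425·k^2·n - 255·k·n^2 - 96·k + 60·k^2 - 36·k·n + 72·k^2 - 45·k^3 + 27·k^2·n + 24 - 15·k + 9·n    [distributive law]
= 381·n^2 - 435·k·n^2 + 108·n^3 + 257·n - 871·k·n + 452·k^2·n - 111·k + 132·k^2 - 45·k^3 + 24    [combine like terms]

381·n^2 - 435·k·n^2 + 108·n^3 + 257·n - 871·k·n + 452·k^2·n - 111·k + 132·k^2 - 45·k^3 + 24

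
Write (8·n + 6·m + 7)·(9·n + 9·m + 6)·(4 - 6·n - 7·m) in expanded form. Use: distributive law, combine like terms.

(8·n + 6·m + 7)·(9·n + 9·m + 6)·(4 - 6·n - 7·m)
= (72·n² + 72·m·n + 48·n + 54·m·n + 54·m² + 36·m + 63·n + 63·m + 42)·(4 - 6·n - 7·m)    [distributive law]
= (72·n² + 126·m·n + 111·n + 54·m² + 99·m + 42)·(4 - 6·n - 7·m)    [combine like terms]
= 288·n² - 432·n³ - 504·m·n² + 504·m·n - 756·m·n² - 882·m²·n + 444·n - 666·n² - 777·m·n + 216·m² - 324·m²·n - 378·m³ + 396·m - 594·m·n - 693·m² + 168 - 252·n - 294·m    [distributive law]
= -378·n² - 432·n³ - 1260·m·n² - 867·m·n - 1206·m²·n + 192·n - 477·m² - 378·m³ + 102·m + 168    [combine like terms]

-378·n² - 432·n³ - 1260·m·n² - 867·m·n - 1206·m²·n + 192·n - 477·m² - 378·m³ + 102·m + 168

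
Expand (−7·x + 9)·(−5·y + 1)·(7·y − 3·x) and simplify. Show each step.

(−7·x + 9)·(−5·y + 1)·(7·y − 3·x)
= (35·x·y − 7·x − 45·y + 9)·(7·y − 3·x)    [distributive law]
= 245·x·y^2 − 105·x^2·y − 49·x·y + 21·x^2 − 315·y^2 + 135·x·y + 63·y − 27·x    [distributive law]
= 245·x·y^2 − 105·x^2·y + 86·x·y + 21·x^2 − 315·y^2 + 63·y − 27·x    [combine like terms]

245·x·y^2 − 105·x^2·y + 86·x·y + 21·x^2 − 315·y^2 + 63·y − 27·x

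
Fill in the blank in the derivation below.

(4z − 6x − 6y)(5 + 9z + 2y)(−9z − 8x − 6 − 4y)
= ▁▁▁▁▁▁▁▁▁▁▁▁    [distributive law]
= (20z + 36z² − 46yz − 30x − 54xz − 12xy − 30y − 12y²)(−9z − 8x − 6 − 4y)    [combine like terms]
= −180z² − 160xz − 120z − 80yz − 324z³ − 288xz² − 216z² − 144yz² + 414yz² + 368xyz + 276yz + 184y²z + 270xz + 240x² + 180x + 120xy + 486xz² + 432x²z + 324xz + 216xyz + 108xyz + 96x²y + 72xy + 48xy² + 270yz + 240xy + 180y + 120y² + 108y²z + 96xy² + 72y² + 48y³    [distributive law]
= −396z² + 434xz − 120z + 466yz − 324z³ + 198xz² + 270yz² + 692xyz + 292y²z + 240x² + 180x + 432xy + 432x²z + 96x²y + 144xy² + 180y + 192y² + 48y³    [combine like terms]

By distributive law:

(20z + 36z² + 8yz − 30x − 54xz − 12xy − 30y − 54yz − 12y²)(−9z − 8x − 6 − 4y)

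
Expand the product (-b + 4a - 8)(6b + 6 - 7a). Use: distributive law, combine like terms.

(-b + 4a - 8)(6b + 6 - 7a)
= -6b^2 - 6b + 7ab + 24ab + 24a - 28a^2 - 48b - 48 + 56a    [distributive law]
= -6b^2 - 54b + 31ab + 80a - 28a^2 - 48    [combine like terms]

-6b^2 - 54b + 31ab + 80a - 28a^2 - 48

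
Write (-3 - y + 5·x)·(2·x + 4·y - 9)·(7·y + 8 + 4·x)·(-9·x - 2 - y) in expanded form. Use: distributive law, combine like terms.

(-3 - y + 5·x)·(2·x + 4·y - 9)·(7·y + 8 + 4·x)·(-9·x - 2 - y)
= (-6·x - 12·y + 27 - 2·x·y - 4·y² + 9·y + 10·x² + 20·x·y - 45·x)·(7·y + 8 + 4·x)·(-9·x - 2 - y)    [distributive law]
= (-51·x - 3·y + 27 + 18·x·y - 4·y² + 10·x²)·(7·y + 8 + 4·x)·(-9·x - 2 - y)    [combine like terms]
= (-357·x·y - 408·x - 204·x² - 21·y² - 24·y - 12·x·y + 189·y + 216 + 108·x + 126·x·y² + 144·x·y + 72·x²·y - 28·y³ - 32·y² - 16·x·y² + 70·x²·y + 80·x² + 40·x³)·(-9·x - 2 - y)    [distributive law]
= (-225·x·y - 300·x - 124·x² - 53·y² + 165·y + 216 + 110·x·y² + 142·x²·y - 28·y³ + 40·x³)·(-9·x - 2 - y)    [combine like terms]
= 2025·x²·y + 450·x·y + 225·x·y² + 2700·x² + 600·x + 300·x·y + 1116·x³ + 248·x² + 124·x²·y + 477·x·y² + 106·y² + 53·y³ - 1485·x·y - 330·y - 165·y² - 1944·x - 432 - 216·y - 990·x²·y² - 220·x·y² - 110·x·y³ - 1278·x³·y - 284·x²·y - 142·x²·y² + 252·x·y³ + 56·y³ + 28·y⁴ - 360·x⁴ - 80·x³ - 40·x³·y    [distributive law]
= 1865·x²·y - 735·x·y + 482·x·y² + 2948·x² - 1344·x + 1036·x³ - 59·y² + 109·y³ - 546·y - 432 - 1132·x²·y² + 142·x·y³ - 1318·x³·y + 28·y⁴ - 360·x⁴    [combine like terms]

1865·x²·y - 735·x·y + 482·x·y² + 2948·x² - 1344·x + 1036·x³ - 59·y² + 109·y³ - 546·y - 432 - 1132·x²·y² + 142·x·y³ - 1318·x³·y + 28·y⁴ - 360·x⁴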